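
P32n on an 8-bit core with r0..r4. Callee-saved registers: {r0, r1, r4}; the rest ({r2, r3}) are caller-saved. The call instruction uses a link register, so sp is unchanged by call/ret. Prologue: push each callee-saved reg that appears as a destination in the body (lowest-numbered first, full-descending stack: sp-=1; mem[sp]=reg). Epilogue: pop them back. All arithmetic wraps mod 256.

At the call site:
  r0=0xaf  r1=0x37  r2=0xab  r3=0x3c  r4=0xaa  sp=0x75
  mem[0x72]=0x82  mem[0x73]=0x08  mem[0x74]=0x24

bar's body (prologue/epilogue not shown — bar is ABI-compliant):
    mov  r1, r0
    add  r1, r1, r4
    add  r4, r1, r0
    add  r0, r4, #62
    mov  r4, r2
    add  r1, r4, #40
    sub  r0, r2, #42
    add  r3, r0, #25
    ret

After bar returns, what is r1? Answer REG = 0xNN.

REG = 0x37

prologue: push r0 → mem[0x74]=0xaf, sp=0x74
prologue: push r1 → mem[0x73]=0x37, sp=0x73
prologue: push r4 → mem[0x72]=0xaa, sp=0x72
body[0] mov  r1, r0 → r1=0xaf
body[1] add  r1, r1, r4 → r1=0x59
body[2] add  r4, r1, r0 → r4=0x08
body[3] add  r0, r4, #62 → r0=0x46
body[4] mov  r4, r2 → r4=0xab
body[5] add  r1, r4, #40 → r1=0xd3
body[6] sub  r0, r2, #42 → r0=0x81
body[7] add  r3, r0, #25 → r3=0x9a
epilogue: pop r4=0xaa, sp=0x73
epilogue: pop r1=0x37, sp=0x74
epilogue: pop r0=0xaf, sp=0x75
r1 is callee-saved → restored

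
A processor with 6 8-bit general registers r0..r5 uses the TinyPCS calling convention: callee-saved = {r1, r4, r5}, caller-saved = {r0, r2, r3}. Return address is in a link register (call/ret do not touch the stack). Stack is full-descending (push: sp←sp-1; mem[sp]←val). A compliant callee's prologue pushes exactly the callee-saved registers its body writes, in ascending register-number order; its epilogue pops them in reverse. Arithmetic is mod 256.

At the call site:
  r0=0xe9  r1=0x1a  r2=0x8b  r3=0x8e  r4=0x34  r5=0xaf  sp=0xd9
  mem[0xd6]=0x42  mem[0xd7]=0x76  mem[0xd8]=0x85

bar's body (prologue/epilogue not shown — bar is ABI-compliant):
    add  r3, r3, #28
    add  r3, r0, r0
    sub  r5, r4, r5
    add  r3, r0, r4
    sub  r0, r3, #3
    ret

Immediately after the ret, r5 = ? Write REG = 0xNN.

prologue: push r5 -> mem[0xd8]=0xaf, sp=0xd8
body[0] add  r3, r3, #28 -> r3=0xaa
body[1] add  r3, r0, r0 -> r3=0xd2
body[2] sub  r5, r4, r5 -> r5=0x85
body[3] add  r3, r0, r4 -> r3=0x1d
body[4] sub  r0, r3, #3 -> r0=0x1a
epilogue: pop r5=0xaf, sp=0xd9
r5 is callee-saved -> restored

REG = 0xaf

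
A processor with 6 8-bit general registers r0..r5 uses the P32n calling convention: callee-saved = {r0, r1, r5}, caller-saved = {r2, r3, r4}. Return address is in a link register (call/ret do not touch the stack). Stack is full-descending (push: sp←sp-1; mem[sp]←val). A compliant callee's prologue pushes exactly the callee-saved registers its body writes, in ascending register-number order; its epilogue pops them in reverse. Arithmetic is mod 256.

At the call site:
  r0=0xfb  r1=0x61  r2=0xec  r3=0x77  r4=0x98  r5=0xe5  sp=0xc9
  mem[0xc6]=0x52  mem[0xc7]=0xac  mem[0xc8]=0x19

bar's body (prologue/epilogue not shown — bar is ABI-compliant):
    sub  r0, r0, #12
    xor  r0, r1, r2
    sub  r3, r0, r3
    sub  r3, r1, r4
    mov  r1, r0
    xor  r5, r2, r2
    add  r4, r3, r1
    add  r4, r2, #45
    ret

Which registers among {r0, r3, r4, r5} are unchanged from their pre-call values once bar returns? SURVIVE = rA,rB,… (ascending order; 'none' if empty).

prologue: push r0 -> mem[0xc8]=0xfb, sp=0xc8
prologue: push r1 -> mem[0xc7]=0x61, sp=0xc7
prologue: push r5 -> mem[0xc6]=0xe5, sp=0xc6
body[0] sub  r0, r0, #12 -> r0=0xef
body[1] xor  r0, r1, r2 -> r0=0x8d
body[2] sub  r3, r0, r3 -> r3=0x16
body[3] sub  r3, r1, r4 -> r3=0xc9
body[4] mov  r1, r0 -> r1=0x8d
body[5] xor  r5, r2, r2 -> r5=0x00
body[6] add  r4, r3, r1 -> r4=0x56
body[7] add  r4, r2, #45 -> r4=0x19
epilogue: pop r5=0xe5, sp=0xc7
epilogue: pop r1=0x61, sp=0xc8
epilogue: pop r0=0xfb, sp=0xc9
r0: callee-saved, written=True
r3: caller-saved, written=True
r4: caller-saved, written=True
r5: callee-saved, written=True

SURVIVE = r0,r5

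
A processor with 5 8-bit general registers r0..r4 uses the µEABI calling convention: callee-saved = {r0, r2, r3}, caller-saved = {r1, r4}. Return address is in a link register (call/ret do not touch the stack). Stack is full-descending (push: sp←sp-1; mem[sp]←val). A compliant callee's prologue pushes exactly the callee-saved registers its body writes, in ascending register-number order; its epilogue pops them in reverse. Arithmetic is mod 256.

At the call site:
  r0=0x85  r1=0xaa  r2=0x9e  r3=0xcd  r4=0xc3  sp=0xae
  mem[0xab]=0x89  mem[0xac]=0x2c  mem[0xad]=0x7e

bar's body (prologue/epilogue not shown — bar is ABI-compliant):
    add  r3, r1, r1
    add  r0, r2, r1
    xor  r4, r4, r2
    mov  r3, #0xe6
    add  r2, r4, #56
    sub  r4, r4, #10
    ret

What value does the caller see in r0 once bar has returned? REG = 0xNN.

prologue: push r0 -> mem[0xad]=0x85, sp=0xad
prologue: push r2 -> mem[0xac]=0x9e, sp=0xac
prologue: push r3 -> mem[0xab]=0xcd, sp=0xab
body[0] add  r3, r1, r1 -> r3=0x54
body[1] add  r0, r2, r1 -> r0=0x48
body[2] xor  r4, r4, r2 -> r4=0x5d
body[3] mov  r3, #0xe6 -> r3=0xe6
body[4] add  r2, r4, #56 -> r2=0x95
body[5] sub  r4, r4, #10 -> r4=0x53
epilogue: pop r3=0xcd, sp=0xac
epilogue: pop r2=0x9e, sp=0xad
epilogue: pop r0=0x85, sp=0xae
r0 is callee-saved -> restored

REG = 0x85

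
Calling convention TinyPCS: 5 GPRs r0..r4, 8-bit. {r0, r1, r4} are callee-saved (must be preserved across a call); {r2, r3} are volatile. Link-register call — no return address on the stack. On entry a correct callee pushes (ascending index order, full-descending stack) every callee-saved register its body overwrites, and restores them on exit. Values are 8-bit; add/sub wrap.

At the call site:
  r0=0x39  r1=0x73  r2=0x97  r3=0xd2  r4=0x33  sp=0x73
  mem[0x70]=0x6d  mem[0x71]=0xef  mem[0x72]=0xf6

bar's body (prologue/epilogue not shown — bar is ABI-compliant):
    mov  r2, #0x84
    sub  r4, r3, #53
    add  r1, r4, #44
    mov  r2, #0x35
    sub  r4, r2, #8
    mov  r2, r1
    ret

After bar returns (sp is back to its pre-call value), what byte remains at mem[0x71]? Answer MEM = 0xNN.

prologue: push r1 -> mem[0x72]=0x73, sp=0x72
prologue: push r4 -> mem[0x71]=0x33, sp=0x71
body[0] mov  r2, #0x84 -> r2=0x84
body[1] sub  r4, r3, #53 -> r4=0x9d
body[2] add  r1, r4, #44 -> r1=0xc9
body[3] mov  r2, #0x35 -> r2=0x35
body[4] sub  r4, r2, #8 -> r4=0x2d
body[5] mov  r2, r1 -> r2=0xc9
epilogue: pop r4=0x33, sp=0x72
epilogue: pop r1=0x73, sp=0x73
prologue pushed ['r1', 'r4'] at ['0x72', '0x71']

MEM = 0x33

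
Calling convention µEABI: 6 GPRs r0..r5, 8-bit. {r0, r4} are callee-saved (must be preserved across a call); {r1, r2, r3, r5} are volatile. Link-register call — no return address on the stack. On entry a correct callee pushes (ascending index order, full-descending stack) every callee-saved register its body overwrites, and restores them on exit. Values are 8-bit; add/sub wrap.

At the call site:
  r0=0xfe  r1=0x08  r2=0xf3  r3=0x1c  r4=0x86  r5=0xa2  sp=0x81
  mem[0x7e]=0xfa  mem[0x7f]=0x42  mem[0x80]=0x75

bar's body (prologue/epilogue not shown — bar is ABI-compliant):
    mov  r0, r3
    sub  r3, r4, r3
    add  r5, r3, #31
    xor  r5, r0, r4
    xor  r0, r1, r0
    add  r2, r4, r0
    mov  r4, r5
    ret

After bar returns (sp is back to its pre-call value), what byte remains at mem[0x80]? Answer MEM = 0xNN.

prologue: push r0 → mem[0x80]=0xfe, sp=0x80
prologue: push r4 → mem[0x7f]=0x86, sp=0x7f
body[0] mov  r0, r3 → r0=0x1c
body[1] sub  r3, r4, r3 → r3=0x6a
body[2] add  r5, r3, #31 → r5=0x89
body[3] xor  r5, r0, r4 → r5=0x9a
body[4] xor  r0, r1, r0 → r0=0x14
body[5] add  r2, r4, r0 → r2=0x9a
body[6] mov  r4, r5 → r4=0x9a
epilogue: pop r4=0x86, sp=0x80
epilogue: pop r0=0xfe, sp=0x81
prologue pushed ['r0', 'r4'] at ['0x80', '0x7f']

MEM = 0xfe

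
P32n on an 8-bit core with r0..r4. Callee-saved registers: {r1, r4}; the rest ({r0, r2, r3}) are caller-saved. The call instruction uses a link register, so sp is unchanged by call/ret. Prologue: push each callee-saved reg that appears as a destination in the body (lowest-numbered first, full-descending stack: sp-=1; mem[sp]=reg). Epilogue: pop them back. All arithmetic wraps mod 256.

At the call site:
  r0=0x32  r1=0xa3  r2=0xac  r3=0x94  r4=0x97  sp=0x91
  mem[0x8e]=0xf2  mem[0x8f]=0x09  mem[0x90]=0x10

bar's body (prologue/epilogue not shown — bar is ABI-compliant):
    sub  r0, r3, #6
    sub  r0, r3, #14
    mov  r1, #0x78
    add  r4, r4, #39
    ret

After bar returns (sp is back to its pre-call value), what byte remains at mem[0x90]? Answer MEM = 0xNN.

MEM = 0xa3

prologue: push r1 → mem[0x90]=0xa3, sp=0x90
prologue: push r4 → mem[0x8f]=0x97, sp=0x8f
body[0] sub  r0, r3, #6 → r0=0x8e
body[1] sub  r0, r3, #14 → r0=0x86
body[2] mov  r1, #0x78 → r1=0x78
body[3] add  r4, r4, #39 → r4=0xbe
epilogue: pop r4=0x97, sp=0x90
epilogue: pop r1=0xa3, sp=0x91
prologue pushed ['r1', 'r4'] at ['0x90', '0x8f']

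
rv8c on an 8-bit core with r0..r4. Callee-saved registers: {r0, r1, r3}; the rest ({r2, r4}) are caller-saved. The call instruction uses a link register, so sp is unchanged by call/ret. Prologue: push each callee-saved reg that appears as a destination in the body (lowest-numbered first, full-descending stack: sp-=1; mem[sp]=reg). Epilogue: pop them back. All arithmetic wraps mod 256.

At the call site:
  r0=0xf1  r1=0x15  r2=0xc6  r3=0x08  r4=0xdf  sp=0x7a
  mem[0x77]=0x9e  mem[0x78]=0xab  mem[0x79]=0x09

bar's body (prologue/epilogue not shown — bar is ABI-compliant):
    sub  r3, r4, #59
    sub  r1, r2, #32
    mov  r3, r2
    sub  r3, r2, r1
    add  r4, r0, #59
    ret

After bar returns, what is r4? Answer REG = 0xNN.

REG = 0x2c

prologue: push r1 -> mem[0x79]=0x15, sp=0x79
prologue: push r3 -> mem[0x78]=0x08, sp=0x78
body[0] sub  r3, r4, #59 -> r3=0xa4
body[1] sub  r1, r2, #32 -> r1=0xa6
body[2] mov  r3, r2 -> r3=0xc6
body[3] sub  r3, r2, r1 -> r3=0x20
body[4] add  r4, r0, #59 -> r4=0x2c
epilogue: pop r3=0x08, sp=0x79
epilogue: pop r1=0x15, sp=0x7a
r4 is caller-saved -> body value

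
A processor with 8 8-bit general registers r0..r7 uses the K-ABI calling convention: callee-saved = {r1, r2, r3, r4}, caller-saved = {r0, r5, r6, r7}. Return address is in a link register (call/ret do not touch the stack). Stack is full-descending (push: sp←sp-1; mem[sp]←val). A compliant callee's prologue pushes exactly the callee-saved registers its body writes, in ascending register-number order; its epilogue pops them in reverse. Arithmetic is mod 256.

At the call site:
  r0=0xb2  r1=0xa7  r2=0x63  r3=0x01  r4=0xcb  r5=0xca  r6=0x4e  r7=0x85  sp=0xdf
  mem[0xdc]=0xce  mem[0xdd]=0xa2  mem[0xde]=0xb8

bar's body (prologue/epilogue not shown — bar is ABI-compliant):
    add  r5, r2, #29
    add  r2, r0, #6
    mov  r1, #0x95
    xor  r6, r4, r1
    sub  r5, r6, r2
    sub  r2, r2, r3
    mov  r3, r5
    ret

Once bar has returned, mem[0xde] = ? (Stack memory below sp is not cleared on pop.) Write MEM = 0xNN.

prologue: push r1 -> mem[0xde]=0xa7, sp=0xde
prologue: push r2 -> mem[0xdd]=0x63, sp=0xdd
prologue: push r3 -> mem[0xdc]=0x01, sp=0xdc
body[0] add  r5, r2, #29 -> r5=0x80
body[1] add  r2, r0, #6 -> r2=0xb8
body[2] mov  r1, #0x95 -> r1=0x95
body[3] xor  r6, r4, r1 -> r6=0x5e
body[4] sub  r5, r6, r2 -> r5=0xa6
body[5] sub  r2, r2, r3 -> r2=0xb7
body[6] mov  r3, r5 -> r3=0xa6
epilogue: pop r3=0x01, sp=0xdd
epilogue: pop r2=0x63, sp=0xde
epilogue: pop r1=0xa7, sp=0xdf
prologue pushed ['r1', 'r2', 'r3'] at ['0xde', '0xdd', '0xdc']

MEM = 0xa7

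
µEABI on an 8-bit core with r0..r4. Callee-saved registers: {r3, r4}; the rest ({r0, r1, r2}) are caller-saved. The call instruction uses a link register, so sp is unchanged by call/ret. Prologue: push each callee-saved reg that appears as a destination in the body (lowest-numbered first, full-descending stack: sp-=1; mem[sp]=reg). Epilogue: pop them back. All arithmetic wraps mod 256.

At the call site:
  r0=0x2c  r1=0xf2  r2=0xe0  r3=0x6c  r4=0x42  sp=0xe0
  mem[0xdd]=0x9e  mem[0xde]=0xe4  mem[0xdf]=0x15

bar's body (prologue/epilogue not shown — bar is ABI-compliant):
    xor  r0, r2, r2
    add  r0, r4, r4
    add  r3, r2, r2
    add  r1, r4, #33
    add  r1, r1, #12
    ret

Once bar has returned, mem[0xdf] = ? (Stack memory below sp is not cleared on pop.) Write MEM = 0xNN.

prologue: push r3 → mem[0xdf]=0x6c, sp=0xdf
body[0] xor  r0, r2, r2 → r0=0x00
body[1] add  r0, r4, r4 → r0=0x84
body[2] add  r3, r2, r2 → r3=0xc0
body[3] add  r1, r4, #33 → r1=0x63
body[4] add  r1, r1, #12 → r1=0x6f
epilogue: pop r3=0x6c, sp=0xe0
prologue pushed ['r3'] at ['0xdf']

MEM = 0x6c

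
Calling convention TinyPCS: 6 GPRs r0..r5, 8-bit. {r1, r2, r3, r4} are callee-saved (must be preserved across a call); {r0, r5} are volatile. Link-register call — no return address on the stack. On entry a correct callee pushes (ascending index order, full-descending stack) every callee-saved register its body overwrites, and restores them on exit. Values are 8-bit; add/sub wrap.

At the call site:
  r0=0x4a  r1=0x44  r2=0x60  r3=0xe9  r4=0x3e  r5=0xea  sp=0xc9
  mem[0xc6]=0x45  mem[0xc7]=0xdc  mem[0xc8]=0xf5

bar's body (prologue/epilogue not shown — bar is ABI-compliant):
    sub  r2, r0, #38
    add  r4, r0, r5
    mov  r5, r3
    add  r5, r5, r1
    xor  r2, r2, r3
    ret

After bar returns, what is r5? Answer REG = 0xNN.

REG = 0x2d

prologue: push r2 → mem[0xc8]=0x60, sp=0xc8
prologue: push r4 → mem[0xc7]=0x3e, sp=0xc7
body[0] sub  r2, r0, #38 → r2=0x24
body[1] add  r4, r0, r5 → r4=0x34
body[2] mov  r5, r3 → r5=0xe9
body[3] add  r5, r5, r1 → r5=0x2d
body[4] xor  r2, r2, r3 → r2=0xcd
epilogue: pop r4=0x3e, sp=0xc8
epilogue: pop r2=0x60, sp=0xc9
r5 is caller-saved → body value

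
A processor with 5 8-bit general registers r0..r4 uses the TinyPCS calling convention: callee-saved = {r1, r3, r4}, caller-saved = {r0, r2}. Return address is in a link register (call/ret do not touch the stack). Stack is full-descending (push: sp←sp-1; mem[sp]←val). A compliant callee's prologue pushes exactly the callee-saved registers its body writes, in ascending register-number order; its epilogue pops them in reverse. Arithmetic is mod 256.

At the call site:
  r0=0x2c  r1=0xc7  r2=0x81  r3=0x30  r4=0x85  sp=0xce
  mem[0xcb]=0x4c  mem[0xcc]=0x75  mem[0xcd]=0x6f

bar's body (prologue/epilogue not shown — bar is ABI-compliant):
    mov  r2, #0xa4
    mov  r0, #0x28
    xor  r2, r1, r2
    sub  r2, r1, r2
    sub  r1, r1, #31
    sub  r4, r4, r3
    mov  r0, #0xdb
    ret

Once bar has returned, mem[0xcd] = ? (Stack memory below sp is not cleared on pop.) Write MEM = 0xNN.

prologue: push r1 -> mem[0xcd]=0xc7, sp=0xcd
prologue: push r4 -> mem[0xcc]=0x85, sp=0xcc
body[0] mov  r2, #0xa4 -> r2=0xa4
body[1] mov  r0, #0x28 -> r0=0x28
body[2] xor  r2, r1, r2 -> r2=0x63
body[3] sub  r2, r1, r2 -> r2=0x64
body[4] sub  r1, r1, #31 -> r1=0xa8
body[5] sub  r4, r4, r3 -> r4=0x55
body[6] mov  r0, #0xdb -> r0=0xdb
epilogue: pop r4=0x85, sp=0xcd
epilogue: pop r1=0xc7, sp=0xce
prologue pushed ['r1', 'r4'] at ['0xcd', '0xcc']

MEM = 0xc7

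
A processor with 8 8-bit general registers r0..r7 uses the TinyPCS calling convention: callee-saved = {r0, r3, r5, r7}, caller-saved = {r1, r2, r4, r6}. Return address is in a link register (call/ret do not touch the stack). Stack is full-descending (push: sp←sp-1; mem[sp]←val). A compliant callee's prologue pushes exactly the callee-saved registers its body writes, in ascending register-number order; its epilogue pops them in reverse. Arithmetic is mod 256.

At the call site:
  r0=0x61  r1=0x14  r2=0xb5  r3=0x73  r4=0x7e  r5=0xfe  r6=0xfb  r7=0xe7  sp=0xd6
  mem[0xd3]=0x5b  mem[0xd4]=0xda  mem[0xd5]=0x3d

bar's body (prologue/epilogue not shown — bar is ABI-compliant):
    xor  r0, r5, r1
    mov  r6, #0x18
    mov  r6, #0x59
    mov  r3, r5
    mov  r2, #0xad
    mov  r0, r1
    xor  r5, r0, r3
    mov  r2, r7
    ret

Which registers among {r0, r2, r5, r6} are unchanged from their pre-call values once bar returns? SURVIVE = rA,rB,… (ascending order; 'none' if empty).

SURVIVE = r0,r5

prologue: push r0 → mem[0xd5]=0x61, sp=0xd5
prologue: push r3 → mem[0xd4]=0x73, sp=0xd4
prologue: push r5 → mem[0xd3]=0xfe, sp=0xd3
body[0] xor  r0, r5, r1 → r0=0xea
body[1] mov  r6, #0x18 → r6=0x18
body[2] mov  r6, #0x59 → r6=0x59
body[3] mov  r3, r5 → r3=0xfe
body[4] mov  r2, #0xad → r2=0xad
body[5] mov  r0, r1 → r0=0x14
body[6] xor  r5, r0, r3 → r5=0xea
body[7] mov  r2, r7 → r2=0xe7
epilogue: pop r5=0xfe, sp=0xd4
epilogue: pop r3=0x73, sp=0xd5
epilogue: pop r0=0x61, sp=0xd6
r0: callee-saved, written=True
r2: caller-saved, written=True
r5: callee-saved, written=True
r6: caller-saved, written=True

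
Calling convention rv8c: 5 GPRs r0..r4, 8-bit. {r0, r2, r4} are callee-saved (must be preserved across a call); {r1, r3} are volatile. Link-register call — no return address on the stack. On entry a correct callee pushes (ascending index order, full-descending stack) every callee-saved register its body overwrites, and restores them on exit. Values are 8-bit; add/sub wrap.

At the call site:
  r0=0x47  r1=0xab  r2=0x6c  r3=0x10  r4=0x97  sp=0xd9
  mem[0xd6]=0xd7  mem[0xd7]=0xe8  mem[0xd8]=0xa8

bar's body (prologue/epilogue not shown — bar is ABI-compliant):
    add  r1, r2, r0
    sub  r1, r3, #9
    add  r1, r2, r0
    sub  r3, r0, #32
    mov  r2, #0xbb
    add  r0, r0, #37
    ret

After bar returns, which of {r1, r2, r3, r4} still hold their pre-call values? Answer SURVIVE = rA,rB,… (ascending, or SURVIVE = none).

SURVIVE = r2,r4

prologue: push r0 → mem[0xd8]=0x47, sp=0xd8
prologue: push r2 → mem[0xd7]=0x6c, sp=0xd7
body[0] add  r1, r2, r0 → r1=0xb3
body[1] sub  r1, r3, #9 → r1=0x07
body[2] add  r1, r2, r0 → r1=0xb3
body[3] sub  r3, r0, #32 → r3=0x27
body[4] mov  r2, #0xbb → r2=0xbb
body[5] add  r0, r0, #37 → r0=0x6c
epilogue: pop r2=0x6c, sp=0xd8
epilogue: pop r0=0x47, sp=0xd9
r1: caller-saved, written=True
r2: callee-saved, written=True
r3: caller-saved, written=True
r4: callee-saved, written=False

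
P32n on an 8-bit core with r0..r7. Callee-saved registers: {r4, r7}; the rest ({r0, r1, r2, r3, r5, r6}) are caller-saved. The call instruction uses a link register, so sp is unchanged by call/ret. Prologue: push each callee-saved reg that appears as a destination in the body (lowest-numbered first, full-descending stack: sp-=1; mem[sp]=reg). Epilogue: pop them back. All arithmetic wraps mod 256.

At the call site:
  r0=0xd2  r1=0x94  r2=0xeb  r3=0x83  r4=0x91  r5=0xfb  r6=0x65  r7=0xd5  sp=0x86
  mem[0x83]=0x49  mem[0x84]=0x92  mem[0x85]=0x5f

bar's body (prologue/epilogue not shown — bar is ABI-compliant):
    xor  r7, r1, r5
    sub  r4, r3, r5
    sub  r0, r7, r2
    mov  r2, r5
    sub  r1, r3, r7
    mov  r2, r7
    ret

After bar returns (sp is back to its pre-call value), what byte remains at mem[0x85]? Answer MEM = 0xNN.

prologue: push r4 → mem[0x85]=0x91, sp=0x85
prologue: push r7 → mem[0x84]=0xd5, sp=0x84
body[0] xor  r7, r1, r5 → r7=0x6f
body[1] sub  r4, r3, r5 → r4=0x88
body[2] sub  r0, r7, r2 → r0=0x84
body[3] mov  r2, r5 → r2=0xfb
body[4] sub  r1, r3, r7 → r1=0x14
body[5] mov  r2, r7 → r2=0x6f
epilogue: pop r7=0xd5, sp=0x85
epilogue: pop r4=0x91, sp=0x86
prologue pushed ['r4', 'r7'] at ['0x85', '0x84']

MEM = 0x91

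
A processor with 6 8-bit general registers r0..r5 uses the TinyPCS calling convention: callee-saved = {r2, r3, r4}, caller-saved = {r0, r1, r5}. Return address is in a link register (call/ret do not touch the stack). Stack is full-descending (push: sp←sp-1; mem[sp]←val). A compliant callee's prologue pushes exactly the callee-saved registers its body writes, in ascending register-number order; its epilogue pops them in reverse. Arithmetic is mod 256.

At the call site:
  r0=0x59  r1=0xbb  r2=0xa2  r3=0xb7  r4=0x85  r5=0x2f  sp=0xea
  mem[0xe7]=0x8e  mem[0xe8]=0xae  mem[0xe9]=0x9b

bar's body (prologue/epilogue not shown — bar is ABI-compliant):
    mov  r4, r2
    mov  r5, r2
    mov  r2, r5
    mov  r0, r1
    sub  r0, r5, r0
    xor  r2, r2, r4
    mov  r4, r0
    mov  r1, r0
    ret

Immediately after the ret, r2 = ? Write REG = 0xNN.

prologue: push r2 → mem[0xe9]=0xa2, sp=0xe9
prologue: push r4 → mem[0xe8]=0x85, sp=0xe8
body[0] mov  r4, r2 → r4=0xa2
body[1] mov  r5, r2 → r5=0xa2
body[2] mov  r2, r5 → r2=0xa2
body[3] mov  r0, r1 → r0=0xbb
body[4] sub  r0, r5, r0 → r0=0xe7
body[5] xor  r2, r2, r4 → r2=0x00
body[6] mov  r4, r0 → r4=0xe7
body[7] mov  r1, r0 → r1=0xe7
epilogue: pop r4=0x85, sp=0xe9
epilogue: pop r2=0xa2, sp=0xea
r2 is callee-saved → restored

REG = 0xa2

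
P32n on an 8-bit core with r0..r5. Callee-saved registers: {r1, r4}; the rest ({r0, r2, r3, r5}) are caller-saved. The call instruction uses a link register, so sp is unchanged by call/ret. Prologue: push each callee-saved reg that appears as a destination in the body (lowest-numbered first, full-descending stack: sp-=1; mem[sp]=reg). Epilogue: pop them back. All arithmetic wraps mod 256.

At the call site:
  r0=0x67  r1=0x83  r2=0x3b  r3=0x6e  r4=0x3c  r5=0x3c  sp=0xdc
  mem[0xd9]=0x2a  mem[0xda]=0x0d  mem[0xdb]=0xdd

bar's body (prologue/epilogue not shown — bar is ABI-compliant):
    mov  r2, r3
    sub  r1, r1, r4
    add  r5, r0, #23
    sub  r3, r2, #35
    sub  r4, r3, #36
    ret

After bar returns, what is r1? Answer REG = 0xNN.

REG = 0x83

prologue: push r1 -> mem[0xdb]=0x83, sp=0xdb
prologue: push r4 -> mem[0xda]=0x3c, sp=0xda
body[0] mov  r2, r3 -> r2=0x6e
body[1] sub  r1, r1, r4 -> r1=0x47
body[2] add  r5, r0, #23 -> r5=0x7e
body[3] sub  r3, r2, #35 -> r3=0x4b
body[4] sub  r4, r3, #36 -> r4=0x27
epilogue: pop r4=0x3c, sp=0xdb
epilogue: pop r1=0x83, sp=0xdc
r1 is callee-saved -> restored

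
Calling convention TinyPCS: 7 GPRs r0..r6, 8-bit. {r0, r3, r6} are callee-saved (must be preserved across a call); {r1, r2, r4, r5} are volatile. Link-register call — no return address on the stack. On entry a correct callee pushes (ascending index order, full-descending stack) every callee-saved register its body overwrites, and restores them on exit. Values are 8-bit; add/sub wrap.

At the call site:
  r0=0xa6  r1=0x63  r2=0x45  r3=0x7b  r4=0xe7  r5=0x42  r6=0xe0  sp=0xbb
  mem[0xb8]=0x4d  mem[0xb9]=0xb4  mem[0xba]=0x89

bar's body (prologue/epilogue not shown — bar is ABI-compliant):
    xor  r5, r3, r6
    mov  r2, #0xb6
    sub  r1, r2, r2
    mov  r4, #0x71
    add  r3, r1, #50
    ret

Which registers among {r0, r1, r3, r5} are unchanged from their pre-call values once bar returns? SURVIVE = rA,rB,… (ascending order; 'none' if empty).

prologue: push r3 -> mem[0xba]=0x7b, sp=0xba
body[0] xor  r5, r3, r6 -> r5=0x9b
body[1] mov  r2, #0xb6 -> r2=0xb6
body[2] sub  r1, r2, r2 -> r1=0x00
body[3] mov  r4, #0x71 -> r4=0x71
body[4] add  r3, r1, #50 -> r3=0x32
epilogue: pop r3=0x7b, sp=0xbb
r0: callee-saved, written=False
r1: caller-saved, written=True
r3: callee-saved, written=True
r5: caller-saved, written=True

SURVIVE = r0,r3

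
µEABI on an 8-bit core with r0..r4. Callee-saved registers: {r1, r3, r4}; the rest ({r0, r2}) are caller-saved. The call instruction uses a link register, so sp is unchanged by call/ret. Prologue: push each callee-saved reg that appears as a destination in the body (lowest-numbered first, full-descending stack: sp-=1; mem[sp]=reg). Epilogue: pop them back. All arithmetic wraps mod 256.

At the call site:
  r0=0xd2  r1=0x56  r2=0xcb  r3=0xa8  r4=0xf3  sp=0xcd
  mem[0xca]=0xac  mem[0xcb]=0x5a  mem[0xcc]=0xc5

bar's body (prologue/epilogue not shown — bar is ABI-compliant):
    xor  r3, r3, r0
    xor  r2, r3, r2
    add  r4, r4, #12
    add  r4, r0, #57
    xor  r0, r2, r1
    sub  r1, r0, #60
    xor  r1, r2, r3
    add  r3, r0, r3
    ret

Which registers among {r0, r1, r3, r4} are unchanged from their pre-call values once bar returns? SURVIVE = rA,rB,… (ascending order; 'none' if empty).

SURVIVE = r1,r3,r4

prologue: push r1 -> mem[0xcc]=0x56, sp=0xcc
prologue: push r3 -> mem[0xcb]=0xa8, sp=0xcb
prologue: push r4 -> mem[0xca]=0xf3, sp=0xca
body[0] xor  r3, r3, r0 -> r3=0x7a
body[1] xor  r2, r3, r2 -> r2=0xb1
body[2] add  r4, r4, #12 -> r4=0xff
body[3] add  r4, r0, #57 -> r4=0x0b
body[4] xor  r0, r2, r1 -> r0=0xe7
body[5] sub  r1, r0, #60 -> r1=0xab
body[6] xor  r1, r2, r3 -> r1=0xcb
body[7] add  r3, r0, r3 -> r3=0x61
epilogue: pop r4=0xf3, sp=0xcb
epilogue: pop r3=0xa8, sp=0xcc
epilogue: pop r1=0x56, sp=0xcd
r0: caller-saved, written=True
r1: callee-saved, written=True
r3: callee-saved, written=True
r4: callee-saved, written=True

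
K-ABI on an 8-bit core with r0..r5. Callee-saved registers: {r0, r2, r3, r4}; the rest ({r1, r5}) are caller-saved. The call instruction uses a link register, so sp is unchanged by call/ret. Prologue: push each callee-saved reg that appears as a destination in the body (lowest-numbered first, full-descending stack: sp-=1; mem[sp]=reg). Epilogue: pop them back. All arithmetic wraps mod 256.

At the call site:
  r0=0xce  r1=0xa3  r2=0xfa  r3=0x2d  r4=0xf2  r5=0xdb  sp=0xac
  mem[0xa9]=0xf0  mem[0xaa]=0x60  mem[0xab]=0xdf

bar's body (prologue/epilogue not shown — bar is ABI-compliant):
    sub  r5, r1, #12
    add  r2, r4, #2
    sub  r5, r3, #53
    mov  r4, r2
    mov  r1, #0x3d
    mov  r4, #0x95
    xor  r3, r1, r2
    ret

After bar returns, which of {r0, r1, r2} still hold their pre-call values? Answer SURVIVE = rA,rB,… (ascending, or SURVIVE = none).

prologue: push r2 → mem[0xab]=0xfa, sp=0xab
prologue: push r3 → mem[0xaa]=0x2d, sp=0xaa
prologue: push r4 → mem[0xa9]=0xf2, sp=0xa9
body[0] sub  r5, r1, #12 → r5=0x97
body[1] add  r2, r4, #2 → r2=0xf4
body[2] sub  r5, r3, #53 → r5=0xf8
body[3] mov  r4, r2 → r4=0xf4
body[4] mov  r1, #0x3d → r1=0x3d
body[5] mov  r4, #0x95 → r4=0x95
body[6] xor  r3, r1, r2 → r3=0xc9
epilogue: pop r4=0xf2, sp=0xaa
epilogue: pop r3=0x2d, sp=0xab
epilogue: pop r2=0xfa, sp=0xac
r0: callee-saved, written=False
r1: caller-saved, written=True
r2: callee-saved, written=True

SURVIVE = r0,r2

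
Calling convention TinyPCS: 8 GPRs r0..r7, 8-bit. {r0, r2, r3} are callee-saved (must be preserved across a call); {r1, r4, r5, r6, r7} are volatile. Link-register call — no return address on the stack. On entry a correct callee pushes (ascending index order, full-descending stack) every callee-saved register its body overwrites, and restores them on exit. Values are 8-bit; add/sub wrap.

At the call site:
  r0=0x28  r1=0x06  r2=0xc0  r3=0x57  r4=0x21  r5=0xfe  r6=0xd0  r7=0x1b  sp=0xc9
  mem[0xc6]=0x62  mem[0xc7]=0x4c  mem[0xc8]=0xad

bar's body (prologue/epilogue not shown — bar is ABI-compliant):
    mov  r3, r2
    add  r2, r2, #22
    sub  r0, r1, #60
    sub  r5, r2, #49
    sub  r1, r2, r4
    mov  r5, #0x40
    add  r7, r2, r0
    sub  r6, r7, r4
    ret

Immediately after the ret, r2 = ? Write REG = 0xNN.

prologue: push r0 → mem[0xc8]=0x28, sp=0xc8
prologue: push r2 → mem[0xc7]=0xc0, sp=0xc7
prologue: push r3 → mem[0xc6]=0x57, sp=0xc6
body[0] mov  r3, r2 → r3=0xc0
body[1] add  r2, r2, #22 → r2=0xd6
body[2] sub  r0, r1, #60 → r0=0xca
body[3] sub  r5, r2, #49 → r5=0xa5
body[4] sub  r1, r2, r4 → r1=0xb5
body[5] mov  r5, #0x40 → r5=0x40
body[6] add  r7, r2, r0 → r7=0xa0
body[7] sub  r6, r7, r4 → r6=0x7f
epilogue: pop r3=0x57, sp=0xc7
epilogue: pop r2=0xc0, sp=0xc8
epilogue: pop r0=0x28, sp=0xc9
r2 is callee-saved → restored

REG = 0xc0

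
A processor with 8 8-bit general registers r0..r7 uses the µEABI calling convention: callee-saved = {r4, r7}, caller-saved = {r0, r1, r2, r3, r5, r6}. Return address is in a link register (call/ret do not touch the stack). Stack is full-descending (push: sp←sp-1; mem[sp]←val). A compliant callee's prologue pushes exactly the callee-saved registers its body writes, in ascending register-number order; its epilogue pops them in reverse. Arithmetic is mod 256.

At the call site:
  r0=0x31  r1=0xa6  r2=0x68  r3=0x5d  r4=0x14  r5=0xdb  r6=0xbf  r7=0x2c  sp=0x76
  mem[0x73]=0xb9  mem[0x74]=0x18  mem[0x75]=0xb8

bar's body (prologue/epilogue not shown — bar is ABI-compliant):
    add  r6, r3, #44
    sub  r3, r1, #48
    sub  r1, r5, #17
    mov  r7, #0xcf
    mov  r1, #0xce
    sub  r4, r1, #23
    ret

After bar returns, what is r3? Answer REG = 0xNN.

prologue: push r4 -> mem[0x75]=0x14, sp=0x75
prologue: push r7 -> mem[0x74]=0x2c, sp=0x74
body[0] add  r6, r3, #44 -> r6=0x89
body[1] sub  r3, r1, #48 -> r3=0x76
body[2] sub  r1, r5, #17 -> r1=0xca
body[3] mov  r7, #0xcf -> r7=0xcf
body[4] mov  r1, #0xce -> r1=0xce
body[5] sub  r4, r1, #23 -> r4=0xb7
epilogue: pop r7=0x2c, sp=0x75
epilogue: pop r4=0x14, sp=0x76
r3 is caller-saved -> body value

REG = 0x76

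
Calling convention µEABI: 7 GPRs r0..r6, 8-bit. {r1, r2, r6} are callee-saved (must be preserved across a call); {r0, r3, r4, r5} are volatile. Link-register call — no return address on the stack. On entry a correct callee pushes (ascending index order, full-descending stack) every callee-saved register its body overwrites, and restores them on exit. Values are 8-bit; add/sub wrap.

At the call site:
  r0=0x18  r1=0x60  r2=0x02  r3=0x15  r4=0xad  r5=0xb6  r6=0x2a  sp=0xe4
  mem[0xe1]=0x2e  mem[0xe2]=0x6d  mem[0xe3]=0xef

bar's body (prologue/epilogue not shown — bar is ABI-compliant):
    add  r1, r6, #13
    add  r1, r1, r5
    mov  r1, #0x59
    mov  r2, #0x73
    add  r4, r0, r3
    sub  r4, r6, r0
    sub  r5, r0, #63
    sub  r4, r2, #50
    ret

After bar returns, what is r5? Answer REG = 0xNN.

REG = 0xd9

prologue: push r1 -> mem[0xe3]=0x60, sp=0xe3
prologue: push r2 -> mem[0xe2]=0x02, sp=0xe2
body[0] add  r1, r6, #13 -> r1=0x37
body[1] add  r1, r1, r5 -> r1=0xed
body[2] mov  r1, #0x59 -> r1=0x59
body[3] mov  r2, #0x73 -> r2=0x73
body[4] add  r4, r0, r3 -> r4=0x2d
body[5] sub  r4, r6, r0 -> r4=0x12
body[6] sub  r5, r0, #63 -> r5=0xd9
body[7] sub  r4, r2, #50 -> r4=0x41
epilogue: pop r2=0x02, sp=0xe3
epilogue: pop r1=0x60, sp=0xe4
r5 is caller-saved -> body value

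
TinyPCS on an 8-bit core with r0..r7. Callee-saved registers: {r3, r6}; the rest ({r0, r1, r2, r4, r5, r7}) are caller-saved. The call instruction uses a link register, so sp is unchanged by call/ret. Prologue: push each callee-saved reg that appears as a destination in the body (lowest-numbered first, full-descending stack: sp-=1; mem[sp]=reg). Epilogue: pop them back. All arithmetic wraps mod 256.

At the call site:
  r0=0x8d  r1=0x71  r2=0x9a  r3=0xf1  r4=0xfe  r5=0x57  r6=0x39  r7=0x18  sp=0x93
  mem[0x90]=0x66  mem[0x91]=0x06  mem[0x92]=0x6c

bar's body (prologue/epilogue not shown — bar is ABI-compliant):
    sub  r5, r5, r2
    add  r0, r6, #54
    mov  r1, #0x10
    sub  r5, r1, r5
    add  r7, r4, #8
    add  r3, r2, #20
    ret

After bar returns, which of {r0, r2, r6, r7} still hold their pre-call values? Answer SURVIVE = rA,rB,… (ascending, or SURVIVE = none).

SURVIVE = r2,r6

prologue: push r3 → mem[0x92]=0xf1, sp=0x92
body[0] sub  r5, r5, r2 → r5=0xbd
body[1] add  r0, r6, #54 → r0=0x6f
body[2] mov  r1, #0x10 → r1=0x10
body[3] sub  r5, r1, r5 → r5=0x53
body[4] add  r7, r4, #8 → r7=0x06
body[5] add  r3, r2, #20 → r3=0xae
epilogue: pop r3=0xf1, sp=0x93
r0: caller-saved, written=True
r2: caller-saved, written=False
r6: callee-saved, written=False
r7: caller-saved, written=True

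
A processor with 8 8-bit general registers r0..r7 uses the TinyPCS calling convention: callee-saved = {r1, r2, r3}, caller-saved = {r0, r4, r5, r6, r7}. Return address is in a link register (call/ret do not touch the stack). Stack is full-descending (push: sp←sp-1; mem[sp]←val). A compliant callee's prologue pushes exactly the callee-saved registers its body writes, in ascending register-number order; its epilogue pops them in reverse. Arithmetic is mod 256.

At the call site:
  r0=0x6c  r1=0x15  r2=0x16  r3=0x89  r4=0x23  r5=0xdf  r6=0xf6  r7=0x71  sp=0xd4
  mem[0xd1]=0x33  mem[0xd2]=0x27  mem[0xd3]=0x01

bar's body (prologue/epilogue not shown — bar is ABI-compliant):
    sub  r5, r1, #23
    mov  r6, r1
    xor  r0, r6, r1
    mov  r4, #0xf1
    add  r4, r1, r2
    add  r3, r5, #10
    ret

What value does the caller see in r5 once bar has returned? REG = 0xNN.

prologue: push r3 → mem[0xd3]=0x89, sp=0xd3
body[0] sub  r5, r1, #23 → r5=0xfe
body[1] mov  r6, r1 → r6=0x15
body[2] xor  r0, r6, r1 → r0=0x00
body[3] mov  r4, #0xf1 → r4=0xf1
body[4] add  r4, r1, r2 → r4=0x2b
body[5] add  r3, r5, #10 → r3=0x08
epilogue: pop r3=0x89, sp=0xd4
r5 is caller-saved → body value

REG = 0xfe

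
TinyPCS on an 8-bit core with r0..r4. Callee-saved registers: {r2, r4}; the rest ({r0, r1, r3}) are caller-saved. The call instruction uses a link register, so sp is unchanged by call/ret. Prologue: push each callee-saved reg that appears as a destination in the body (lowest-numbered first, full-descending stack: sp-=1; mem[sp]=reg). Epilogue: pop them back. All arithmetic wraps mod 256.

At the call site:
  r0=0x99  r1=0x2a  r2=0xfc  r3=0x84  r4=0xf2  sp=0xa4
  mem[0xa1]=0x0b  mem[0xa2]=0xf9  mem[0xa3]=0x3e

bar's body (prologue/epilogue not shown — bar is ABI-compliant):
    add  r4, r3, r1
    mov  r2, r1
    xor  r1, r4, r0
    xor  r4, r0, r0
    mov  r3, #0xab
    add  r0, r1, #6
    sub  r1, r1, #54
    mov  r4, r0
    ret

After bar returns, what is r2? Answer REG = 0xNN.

prologue: push r2 -> mem[0xa3]=0xfc, sp=0xa3
prologue: push r4 -> mem[0xa2]=0xf2, sp=0xa2
body[0] add  r4, r3, r1 -> r4=0xae
body[1] mov  r2, r1 -> r2=0x2a
body[2] xor  r1, r4, r0 -> r1=0x37
body[3] xor  r4, r0, r0 -> r4=0x00
body[4] mov  r3, #0xab -> r3=0xab
body[5] add  r0, r1, #6 -> r0=0x3d
body[6] sub  r1, r1, #54 -> r1=0x01
body[7] mov  r4, r0 -> r4=0x3d
epilogue: pop r4=0xf2, sp=0xa3
epilogue: pop r2=0xfc, sp=0xa4
r2 is callee-saved -> restored

REG = 0xfc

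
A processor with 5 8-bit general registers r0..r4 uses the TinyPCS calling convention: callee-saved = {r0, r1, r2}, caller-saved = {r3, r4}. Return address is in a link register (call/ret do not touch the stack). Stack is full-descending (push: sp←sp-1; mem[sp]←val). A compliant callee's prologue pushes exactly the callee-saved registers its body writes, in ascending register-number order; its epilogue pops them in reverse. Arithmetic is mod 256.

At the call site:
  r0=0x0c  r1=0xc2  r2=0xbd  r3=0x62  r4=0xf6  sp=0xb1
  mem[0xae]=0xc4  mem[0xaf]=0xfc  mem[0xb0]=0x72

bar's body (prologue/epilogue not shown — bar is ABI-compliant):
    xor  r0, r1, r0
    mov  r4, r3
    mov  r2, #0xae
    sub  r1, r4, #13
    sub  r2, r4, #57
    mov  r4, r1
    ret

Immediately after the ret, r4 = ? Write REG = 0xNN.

prologue: push r0 → mem[0xb0]=0x0c, sp=0xb0
prologue: push r1 → mem[0xaf]=0xc2, sp=0xaf
prologue: push r2 → mem[0xae]=0xbd, sp=0xae
body[0] xor  r0, r1, r0 → r0=0xce
body[1] mov  r4, r3 → r4=0x62
body[2] mov  r2, #0xae → r2=0xae
body[3] sub  r1, r4, #13 → r1=0x55
body[4] sub  r2, r4, #57 → r2=0x29
body[5] mov  r4, r1 → r4=0x55
epilogue: pop r2=0xbd, sp=0xaf
epilogue: pop r1=0xc2, sp=0xb0
epilogue: pop r0=0x0c, sp=0xb1
r4 is caller-saved → body value

REG = 0x55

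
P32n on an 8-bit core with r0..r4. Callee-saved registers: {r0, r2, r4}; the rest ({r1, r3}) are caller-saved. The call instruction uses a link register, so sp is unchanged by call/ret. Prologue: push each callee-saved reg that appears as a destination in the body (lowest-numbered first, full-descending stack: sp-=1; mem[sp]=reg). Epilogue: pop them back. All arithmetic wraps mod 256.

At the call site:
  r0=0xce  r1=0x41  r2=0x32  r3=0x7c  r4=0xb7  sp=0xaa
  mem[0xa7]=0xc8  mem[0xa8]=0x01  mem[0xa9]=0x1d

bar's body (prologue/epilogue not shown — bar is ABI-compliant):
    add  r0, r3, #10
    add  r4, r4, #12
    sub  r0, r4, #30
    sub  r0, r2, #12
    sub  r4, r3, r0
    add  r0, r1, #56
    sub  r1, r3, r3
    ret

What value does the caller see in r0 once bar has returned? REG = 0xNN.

prologue: push r0 → mem[0xa9]=0xce, sp=0xa9
prologue: push r4 → mem[0xa8]=0xb7, sp=0xa8
body[0] add  r0, r3, #10 → r0=0x86
body[1] add  r4, r4, #12 → r4=0xc3
body[2] sub  r0, r4, #30 → r0=0xa5
body[3] sub  r0, r2, #12 → r0=0x26
body[4] sub  r4, r3, r0 → r4=0x56
body[5] add  r0, r1, #56 → r0=0x79
body[6] sub  r1, r3, r3 → r1=0x00
epilogue: pop r4=0xb7, sp=0xa9
epilogue: pop r0=0xce, sp=0xaa
r0 is callee-saved → restored

REG = 0xce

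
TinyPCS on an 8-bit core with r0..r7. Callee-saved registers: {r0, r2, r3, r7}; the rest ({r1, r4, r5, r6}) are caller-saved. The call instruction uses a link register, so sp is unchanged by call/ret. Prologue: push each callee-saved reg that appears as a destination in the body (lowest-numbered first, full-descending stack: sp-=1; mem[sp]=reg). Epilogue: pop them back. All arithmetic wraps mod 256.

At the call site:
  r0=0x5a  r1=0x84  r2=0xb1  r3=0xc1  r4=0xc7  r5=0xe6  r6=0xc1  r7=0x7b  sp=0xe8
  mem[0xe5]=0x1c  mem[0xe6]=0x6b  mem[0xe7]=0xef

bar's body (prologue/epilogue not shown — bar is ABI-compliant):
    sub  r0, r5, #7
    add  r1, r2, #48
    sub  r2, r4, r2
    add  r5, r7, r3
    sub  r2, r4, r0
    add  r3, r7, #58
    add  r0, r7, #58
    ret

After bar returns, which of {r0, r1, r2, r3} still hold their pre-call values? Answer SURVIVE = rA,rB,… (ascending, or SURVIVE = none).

SURVIVE = r0,r2,r3

prologue: push r0 -> mem[0xe7]=0x5a, sp=0xe7
prologue: push r2 -> mem[0xe6]=0xb1, sp=0xe6
prologue: push r3 -> mem[0xe5]=0xc1, sp=0xe5
body[0] sub  r0, r5, #7 -> r0=0xdf
body[1] add  r1, r2, #48 -> r1=0xe1
body[2] sub  r2, r4, r2 -> r2=0x16
body[3] add  r5, r7, r3 -> r5=0x3c
body[4] sub  r2, r4, r0 -> r2=0xe8
body[5] add  r3, r7, #58 -> r3=0xb5
body[6] add  r0, r7, #58 -> r0=0xb5
epilogue: pop r3=0xc1, sp=0xe6
epilogue: pop r2=0xb1, sp=0xe7
epilogue: pop r0=0x5a, sp=0xe8
r0: callee-saved, written=True
r1: caller-saved, written=True
r2: callee-saved, written=True
r3: callee-saved, written=True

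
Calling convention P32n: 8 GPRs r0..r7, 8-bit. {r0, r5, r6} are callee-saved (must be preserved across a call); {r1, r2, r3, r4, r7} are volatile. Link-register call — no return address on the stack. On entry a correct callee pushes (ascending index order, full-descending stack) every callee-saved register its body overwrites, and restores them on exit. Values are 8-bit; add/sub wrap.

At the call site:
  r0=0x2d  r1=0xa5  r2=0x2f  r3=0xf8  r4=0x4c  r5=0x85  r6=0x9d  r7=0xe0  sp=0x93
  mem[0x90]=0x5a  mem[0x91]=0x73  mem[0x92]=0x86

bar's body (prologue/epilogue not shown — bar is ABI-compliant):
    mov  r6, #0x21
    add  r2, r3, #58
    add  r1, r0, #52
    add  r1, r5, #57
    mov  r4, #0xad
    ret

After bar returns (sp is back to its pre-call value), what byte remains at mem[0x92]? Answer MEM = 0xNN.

MEM = 0x9d

prologue: push r6 -> mem[0x92]=0x9d, sp=0x92
body[0] mov  r6, #0x21 -> r6=0x21
body[1] add  r2, r3, #58 -> r2=0x32
body[2] add  r1, r0, #52 -> r1=0x61
body[3] add  r1, r5, #57 -> r1=0xbe
body[4] mov  r4, #0xad -> r4=0xad
epilogue: pop r6=0x9d, sp=0x93
prologue pushed ['r6'] at ['0x92']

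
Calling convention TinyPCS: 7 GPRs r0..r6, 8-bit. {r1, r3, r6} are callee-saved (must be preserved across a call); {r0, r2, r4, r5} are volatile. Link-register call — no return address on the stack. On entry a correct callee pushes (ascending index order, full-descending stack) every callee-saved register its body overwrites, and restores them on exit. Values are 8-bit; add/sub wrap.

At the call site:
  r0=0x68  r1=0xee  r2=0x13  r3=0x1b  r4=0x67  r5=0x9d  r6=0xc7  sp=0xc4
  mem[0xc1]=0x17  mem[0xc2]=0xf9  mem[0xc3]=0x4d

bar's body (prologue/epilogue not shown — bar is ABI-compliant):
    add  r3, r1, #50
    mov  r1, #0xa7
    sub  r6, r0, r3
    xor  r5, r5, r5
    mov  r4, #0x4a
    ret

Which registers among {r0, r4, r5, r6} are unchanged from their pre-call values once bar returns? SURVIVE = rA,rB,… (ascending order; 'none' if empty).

prologue: push r1 -> mem[0xc3]=0xee, sp=0xc3
prologue: push r3 -> mem[0xc2]=0x1b, sp=0xc2
prologue: push r6 -> mem[0xc1]=0xc7, sp=0xc1
body[0] add  r3, r1, #50 -> r3=0x20
body[1] mov  r1, #0xa7 -> r1=0xa7
body[2] sub  r6, r0, r3 -> r6=0x48
body[3] xor  r5, r5, r5 -> r5=0x00
body[4] mov  r4, #0x4a -> r4=0x4a
epilogue: pop r6=0xc7, sp=0xc2
epilogue: pop r3=0x1b, sp=0xc3
epilogue: pop r1=0xee, sp=0xc4
r0: caller-saved, written=False
r4: caller-saved, written=True
r5: caller-saved, written=True
r6: callee-saved, written=True

SURVIVE = r0,r6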